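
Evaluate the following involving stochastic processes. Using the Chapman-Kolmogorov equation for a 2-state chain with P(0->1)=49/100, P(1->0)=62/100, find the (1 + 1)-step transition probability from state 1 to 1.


P^2 = P^1 * P^1
Computing via matrix multiplication of the transition matrix.
Entry (1,1) of P^2 = 0.4482

0.4482


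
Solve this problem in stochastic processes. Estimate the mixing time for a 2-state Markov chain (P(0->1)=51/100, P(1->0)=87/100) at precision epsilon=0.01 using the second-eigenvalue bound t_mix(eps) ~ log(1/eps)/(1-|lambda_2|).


lambda_2 = |1 - p01 - p10| = |1 - 0.5100 - 0.8700| = 0.3800
t_mix ~ log(1/eps)/(1 - |lambda_2|)
= log(100)/(1 - 0.3800) = 4.6052/0.6200
= 7.4277

7.4277


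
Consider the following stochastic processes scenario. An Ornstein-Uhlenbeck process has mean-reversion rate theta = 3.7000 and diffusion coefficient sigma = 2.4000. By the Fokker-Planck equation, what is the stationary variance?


Stationary variance = sigma^2 / (2*theta)
= 2.4000^2 / (2*3.7000)
= 5.7600 / 7.4000
= 0.7784

0.7784


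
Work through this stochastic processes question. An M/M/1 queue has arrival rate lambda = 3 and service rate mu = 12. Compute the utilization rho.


rho = lambda/mu
= 3/12
= 0.2500

0.2500


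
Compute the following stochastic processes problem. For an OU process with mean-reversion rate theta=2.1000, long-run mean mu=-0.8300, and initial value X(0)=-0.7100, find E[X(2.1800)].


E[X(t)] = mu + (X(0) - mu)*exp(-theta*t)
= -0.8300 + (-0.7100 - -0.8300)*exp(-2.1000*2.1800)
= -0.8300 + 0.1200 * 0.0103
= -0.8288

-0.8288


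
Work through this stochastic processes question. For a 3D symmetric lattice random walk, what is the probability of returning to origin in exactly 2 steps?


P(return in 2 steps) = P(reverse first step) = 1/(2d)
= 1/6
= 0.1667

0.1667


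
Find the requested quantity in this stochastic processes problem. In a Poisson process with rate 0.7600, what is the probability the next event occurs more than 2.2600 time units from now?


P(X > t) = exp(-lambda * t)
= exp(-0.7600 * 2.2600)
= exp(-1.7176) = 0.1795

0.1795


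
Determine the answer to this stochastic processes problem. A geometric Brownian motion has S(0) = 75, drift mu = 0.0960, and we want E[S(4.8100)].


E[S(t)] = S(0) * exp(mu * t)
= 75 * exp(0.0960 * 4.8100)
= 75 * 1.5869
= 119.0148

119.0148


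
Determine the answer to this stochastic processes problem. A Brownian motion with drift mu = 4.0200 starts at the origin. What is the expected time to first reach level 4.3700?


Expected first passage time = a/mu
= 4.3700/4.0200
= 1.0871

1.0871


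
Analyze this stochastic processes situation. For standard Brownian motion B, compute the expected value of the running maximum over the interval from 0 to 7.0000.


E(max B(s)) = sqrt(2t/pi)
= sqrt(2*7.0000/pi)
= sqrt(4.4563)
= 2.1110

2.1110


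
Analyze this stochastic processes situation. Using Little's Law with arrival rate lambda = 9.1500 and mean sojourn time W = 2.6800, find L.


Little's Law: L = lambda * W
= 9.1500 * 2.6800
= 24.5220

24.5220


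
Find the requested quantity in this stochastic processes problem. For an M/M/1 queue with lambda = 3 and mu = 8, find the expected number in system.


rho = 3/8 = 0.3750
L = rho/(1-rho)
= 0.3750/0.6250
= 0.6000

0.6000


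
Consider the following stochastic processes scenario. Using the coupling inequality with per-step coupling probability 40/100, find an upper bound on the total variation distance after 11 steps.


TV distance bound <= (1-delta)^n
= (1 - 0.4000)^11
= 0.6000^11
= 0.0036

0.0036


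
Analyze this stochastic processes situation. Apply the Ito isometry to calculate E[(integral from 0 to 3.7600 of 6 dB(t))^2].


By Ito isometry: E[(int f dB)^2] = int f^2 dt
= 6^2 * 3.7600
= 36 * 3.7600 = 135.3600

135.3600


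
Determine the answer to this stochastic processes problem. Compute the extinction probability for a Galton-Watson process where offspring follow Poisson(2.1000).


Since mu = 2.1000 > 1, extinction prob q < 1.
Solve s = exp(mu*(s-1)) iteratively.
q = 0.1779

0.1779


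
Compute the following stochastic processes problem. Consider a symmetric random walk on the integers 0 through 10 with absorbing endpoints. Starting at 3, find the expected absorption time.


For symmetric RW on 0,...,N with absorbing barriers, E(i) = i*(N-i)
E(3) = 3 * 7 = 21

21


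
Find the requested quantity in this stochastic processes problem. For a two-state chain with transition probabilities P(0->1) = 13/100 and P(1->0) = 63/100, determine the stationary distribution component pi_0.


Stationary distribution: pi_0 = p10/(p01+p10), pi_1 = p01/(p01+p10)
p01 = 0.1300, p10 = 0.6300
pi_0 = 0.8289

0.8289


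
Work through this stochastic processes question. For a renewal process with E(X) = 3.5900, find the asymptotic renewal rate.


Long-run renewal rate = 1/E(X)
= 1/3.5900
= 0.2786

0.2786


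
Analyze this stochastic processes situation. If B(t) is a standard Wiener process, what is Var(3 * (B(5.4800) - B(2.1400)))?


Var(alpha*(B(t)-B(s))) = alpha^2 * (t-s)
= 3^2 * (5.4800 - 2.1400)
= 9 * 3.3400
= 30.0600

30.0600


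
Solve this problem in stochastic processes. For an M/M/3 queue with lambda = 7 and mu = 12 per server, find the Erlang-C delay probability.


a = lambda/mu = 0.5833
rho = a/c = 0.1944
Erlang-C formula applied:
C(c,a) = 0.0229

0.0229


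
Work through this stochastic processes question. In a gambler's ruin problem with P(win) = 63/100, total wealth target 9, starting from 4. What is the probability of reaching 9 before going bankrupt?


Gambler's ruin formula:
r = q/p = 0.3700/0.6300 = 0.5873
P(win) = (1 - r^i)/(1 - r^N)
= (1 - 0.5873^4)/(1 - 0.5873^9)
= 0.8884

0.8884


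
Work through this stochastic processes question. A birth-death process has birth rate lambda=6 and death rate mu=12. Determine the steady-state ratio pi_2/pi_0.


For birth-death process, pi_n/pi_0 = (lambda/mu)^n
= (6/12)^2
= 0.2500

0.2500


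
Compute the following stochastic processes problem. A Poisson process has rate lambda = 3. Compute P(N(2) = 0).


P(N(t)=k) = (lambda*t)^k * exp(-lambda*t) / k!
lambda*t = 6
= 6^0 * exp(-6) / 0!
= 1 * 0.0025 / 1
= 0.0025

0.0025


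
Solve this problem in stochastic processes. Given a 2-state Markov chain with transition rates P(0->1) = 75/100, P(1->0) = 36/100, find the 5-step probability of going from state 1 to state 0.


Computing P^5 by matrix multiplication.
P = [[0.2500, 0.7500], [0.3600, 0.6400]]
After raising P to the power 5:
P^5(1,0) = 0.3243

0.3243


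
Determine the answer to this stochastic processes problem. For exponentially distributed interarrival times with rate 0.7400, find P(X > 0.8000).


P(X > t) = exp(-lambda * t)
= exp(-0.7400 * 0.8000)
= exp(-0.5920) = 0.5532

0.5532


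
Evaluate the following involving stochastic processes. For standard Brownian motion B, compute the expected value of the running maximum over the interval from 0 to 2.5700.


E(max B(s)) = sqrt(2t/pi)
= sqrt(2*2.5700/pi)
= sqrt(1.6361)
= 1.2791

1.2791


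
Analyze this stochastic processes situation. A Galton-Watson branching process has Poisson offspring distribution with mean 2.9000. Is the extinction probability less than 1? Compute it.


Since mu = 2.9000 > 1, extinction prob q < 1.
Solve s = exp(mu*(s-1)) iteratively.
q = 0.0668

0.0668


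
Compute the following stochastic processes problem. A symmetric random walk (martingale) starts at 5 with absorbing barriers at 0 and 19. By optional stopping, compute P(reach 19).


By optional stopping theorem: E(M at tau) = M(0) = 5
P(hit 19)*19 + P(hit 0)*0 = 5
P(hit 19) = (5 - 0)/(19 - 0) = 5/19 = 0.2632

0.2632


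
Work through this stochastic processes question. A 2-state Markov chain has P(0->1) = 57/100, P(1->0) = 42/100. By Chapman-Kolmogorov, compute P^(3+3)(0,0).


P^6 = P^3 * P^3
Computing via matrix multiplication of the transition matrix.
Entry (0,0) of P^6 = 0.4242

0.4242


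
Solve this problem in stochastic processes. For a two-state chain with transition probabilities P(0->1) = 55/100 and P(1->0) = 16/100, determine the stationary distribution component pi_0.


Stationary distribution: pi_0 = p10/(p01+p10), pi_1 = p01/(p01+p10)
p01 = 0.5500, p10 = 0.1600
pi_0 = 0.2254

0.2254


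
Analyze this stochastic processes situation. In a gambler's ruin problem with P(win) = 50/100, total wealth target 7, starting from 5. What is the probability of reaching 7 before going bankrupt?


p = 1/2: P(win) = i/N = 5/7
= 0.7143

0.7143


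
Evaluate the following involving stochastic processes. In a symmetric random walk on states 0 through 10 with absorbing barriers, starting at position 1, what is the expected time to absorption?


For symmetric RW on 0,...,N with absorbing barriers, E(i) = i*(N-i)
E(1) = 1 * 9 = 9

9


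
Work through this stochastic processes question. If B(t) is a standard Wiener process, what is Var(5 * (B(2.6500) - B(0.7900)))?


Var(alpha*(B(t)-B(s))) = alpha^2 * (t-s)
= 5^2 * (2.6500 - 0.7900)
= 25 * 1.8600
= 46.5000

46.5000


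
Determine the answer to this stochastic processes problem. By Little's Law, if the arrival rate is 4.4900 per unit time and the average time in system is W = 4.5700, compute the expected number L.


Little's Law: L = lambda * W
= 4.4900 * 4.5700
= 20.5193

20.5193


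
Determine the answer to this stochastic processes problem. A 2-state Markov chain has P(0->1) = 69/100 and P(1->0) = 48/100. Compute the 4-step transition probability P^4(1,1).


Computing P^4 by matrix multiplication.
P = [[0.3100, 0.6900], [0.4800, 0.5200]]
After raising P to the power 4:
P^4(1,1) = 0.5901

0.5901


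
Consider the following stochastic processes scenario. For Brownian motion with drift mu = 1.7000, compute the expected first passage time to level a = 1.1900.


Expected first passage time = a/mu
= 1.1900/1.7000
= 0.7000

0.7000


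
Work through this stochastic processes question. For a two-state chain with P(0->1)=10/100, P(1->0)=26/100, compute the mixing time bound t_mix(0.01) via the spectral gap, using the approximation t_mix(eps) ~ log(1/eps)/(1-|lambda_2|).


lambda_2 = |1 - p01 - p10| = |1 - 0.1000 - 0.2600| = 0.6400
t_mix ~ log(1/eps)/(1 - |lambda_2|)
= log(100)/(1 - 0.6400) = 4.6052/0.3600
= 12.7921

12.7921


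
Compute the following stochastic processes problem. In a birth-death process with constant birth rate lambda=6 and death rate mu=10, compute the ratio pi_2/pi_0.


For birth-death process, pi_n/pi_0 = (lambda/mu)^n
= (6/10)^2
= 0.3600

0.3600


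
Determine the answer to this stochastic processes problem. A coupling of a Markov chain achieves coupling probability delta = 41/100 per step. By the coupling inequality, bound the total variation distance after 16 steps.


TV distance bound <= (1-delta)^n
= (1 - 0.4100)^16
= 0.5900^16
= 2.1559e-04

2.1559e-04


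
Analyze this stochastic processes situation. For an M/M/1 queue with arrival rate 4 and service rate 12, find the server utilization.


rho = lambda/mu
= 4/12
= 0.3333

0.3333


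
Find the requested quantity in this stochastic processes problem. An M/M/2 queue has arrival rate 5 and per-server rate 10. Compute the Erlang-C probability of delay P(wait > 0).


a = lambda/mu = 0.5000
rho = a/c = 0.2500
Erlang-C formula applied:
C(c,a) = 0.1000

0.1000


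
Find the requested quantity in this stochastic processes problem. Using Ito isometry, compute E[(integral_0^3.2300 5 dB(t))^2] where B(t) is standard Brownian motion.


By Ito isometry: E[(int f dB)^2] = int f^2 dt
= 5^2 * 3.2300
= 25 * 3.2300 = 80.7500

80.7500


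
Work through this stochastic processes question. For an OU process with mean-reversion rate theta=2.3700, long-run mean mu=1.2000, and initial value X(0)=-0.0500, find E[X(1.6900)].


E[X(t)] = mu + (X(0) - mu)*exp(-theta*t)
= 1.2000 + (-0.0500 - 1.2000)*exp(-2.3700*1.6900)
= 1.2000 + -1.2500 * 0.0182
= 1.1772

1.1772


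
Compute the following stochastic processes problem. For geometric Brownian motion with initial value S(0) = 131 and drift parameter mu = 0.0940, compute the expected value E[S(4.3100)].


E[S(t)] = S(0) * exp(mu * t)
= 131 * exp(0.0940 * 4.3100)
= 131 * 1.4995
= 196.4361

196.4361


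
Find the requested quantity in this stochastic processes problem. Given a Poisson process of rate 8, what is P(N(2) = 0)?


P(N(t)=k) = (lambda*t)^k * exp(-lambda*t) / k!
lambda*t = 16
= 16^0 * exp(-16) / 0!
= 1 * 1.1254e-07 / 1
= 1.1254e-07

1.1254e-07


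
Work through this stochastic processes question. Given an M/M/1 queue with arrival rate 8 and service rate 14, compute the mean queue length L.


rho = 8/14 = 0.5714
L = rho/(1-rho)
= 0.5714/0.4286
= 1.3333

1.3333


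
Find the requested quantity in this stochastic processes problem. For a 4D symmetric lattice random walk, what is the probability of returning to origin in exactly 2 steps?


P(return in 2 steps) = P(reverse first step) = 1/(2d)
= 1/8
= 0.1250

0.1250


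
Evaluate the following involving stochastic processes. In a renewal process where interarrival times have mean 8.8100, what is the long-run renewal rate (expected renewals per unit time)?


Long-run renewal rate = 1/E(X)
= 1/8.8100
= 0.1135

0.1135


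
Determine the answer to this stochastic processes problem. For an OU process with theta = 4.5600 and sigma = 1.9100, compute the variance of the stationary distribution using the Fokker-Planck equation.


Stationary variance = sigma^2 / (2*theta)
= 1.9100^2 / (2*4.5600)
= 3.6481 / 9.1200
= 0.4000

0.4000


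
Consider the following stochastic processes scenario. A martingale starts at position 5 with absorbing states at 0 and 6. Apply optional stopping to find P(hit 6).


By optional stopping theorem: E(M at tau) = M(0) = 5
P(hit 6)*6 + P(hit 0)*0 = 5
P(hit 6) = (5 - 0)/(6 - 0) = 5/6 = 0.8333

0.8333


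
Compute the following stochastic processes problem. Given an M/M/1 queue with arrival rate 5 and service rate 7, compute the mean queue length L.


rho = 5/7 = 0.7143
L = rho/(1-rho)
= 0.7143/0.2857
= 2.5000

2.5000


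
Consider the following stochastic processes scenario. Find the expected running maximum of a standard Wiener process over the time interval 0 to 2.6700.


E(max B(s)) = sqrt(2t/pi)
= sqrt(2*2.6700/pi)
= sqrt(1.6998)
= 1.3038

1.3038


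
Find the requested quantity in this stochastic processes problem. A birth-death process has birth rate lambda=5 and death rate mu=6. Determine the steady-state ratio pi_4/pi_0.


For birth-death process, pi_n/pi_0 = (lambda/mu)^n
= (5/6)^4
= 0.4823

0.4823


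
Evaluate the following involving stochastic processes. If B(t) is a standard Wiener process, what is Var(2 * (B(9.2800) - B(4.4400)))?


Var(alpha*(B(t)-B(s))) = alpha^2 * (t-s)
= 2^2 * (9.2800 - 4.4400)
= 4 * 4.8400
= 19.3600

19.3600


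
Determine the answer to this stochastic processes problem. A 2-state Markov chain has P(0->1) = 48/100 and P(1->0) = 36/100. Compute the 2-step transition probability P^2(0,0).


Computing P^2 by matrix multiplication.
P = [[0.5200, 0.4800], [0.3600, 0.6400]]
After raising P to the power 2:
P^2(0,0) = 0.4432

0.4432


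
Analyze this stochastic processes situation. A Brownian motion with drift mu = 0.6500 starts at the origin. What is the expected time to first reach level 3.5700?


Expected first passage time = a/mu
= 3.5700/0.6500
= 5.4923

5.4923


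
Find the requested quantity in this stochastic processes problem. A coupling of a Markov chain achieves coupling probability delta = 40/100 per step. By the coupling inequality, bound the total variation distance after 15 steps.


TV distance bound <= (1-delta)^n
= (1 - 0.4000)^15
= 0.6000^15
= 4.7018e-04

4.7018e-04


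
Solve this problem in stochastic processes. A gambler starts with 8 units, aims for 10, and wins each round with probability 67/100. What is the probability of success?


Gambler's ruin formula:
r = q/p = 0.3300/0.6700 = 0.4925
P(win) = (1 - r^i)/(1 - r^N)
= (1 - 0.4925^8)/(1 - 0.4925^10)
= 0.9974

0.9974


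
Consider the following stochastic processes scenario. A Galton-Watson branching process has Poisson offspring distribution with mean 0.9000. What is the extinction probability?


Since mu = 0.9000 <= 1, extinction probability = 1.

1.0000


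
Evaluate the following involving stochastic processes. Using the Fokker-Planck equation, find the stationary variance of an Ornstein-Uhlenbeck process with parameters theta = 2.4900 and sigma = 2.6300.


Stationary variance = sigma^2 / (2*theta)
= 2.6300^2 / (2*2.4900)
= 6.9169 / 4.9800
= 1.3889

1.3889


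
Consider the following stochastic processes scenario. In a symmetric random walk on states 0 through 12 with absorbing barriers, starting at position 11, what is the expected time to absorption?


For symmetric RW on 0,...,N with absorbing barriers, E(i) = i*(N-i)
E(11) = 11 * 1 = 11

11


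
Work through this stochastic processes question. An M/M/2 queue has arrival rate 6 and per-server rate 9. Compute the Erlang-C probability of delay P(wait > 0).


a = lambda/mu = 0.6667
rho = a/c = 0.3333
Erlang-C formula applied:
C(c,a) = 0.1667

0.1667


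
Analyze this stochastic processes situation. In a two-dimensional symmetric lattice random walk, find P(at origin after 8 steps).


P = C(8,4)^2 / 4^8
= 70^2 / 65536
= 4900 / 65536
= 0.0748

0.0748


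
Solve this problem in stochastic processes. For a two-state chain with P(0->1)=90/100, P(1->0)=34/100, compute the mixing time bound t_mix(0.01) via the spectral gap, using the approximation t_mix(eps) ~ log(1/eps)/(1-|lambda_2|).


lambda_2 = |1 - p01 - p10| = |1 - 0.9000 - 0.3400| = 0.2400
t_mix ~ log(1/eps)/(1 - |lambda_2|)
= log(100)/(1 - 0.2400) = 4.6052/0.7600
= 6.0594

6.0594


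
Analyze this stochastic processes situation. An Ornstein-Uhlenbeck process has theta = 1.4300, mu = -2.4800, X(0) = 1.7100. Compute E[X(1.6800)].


E[X(t)] = mu + (X(0) - mu)*exp(-theta*t)
= -2.4800 + (1.7100 - -2.4800)*exp(-1.4300*1.6800)
= -2.4800 + 4.1900 * 0.0905
= -2.1008

-2.1008


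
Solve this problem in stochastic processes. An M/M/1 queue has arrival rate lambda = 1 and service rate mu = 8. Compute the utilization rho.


rho = lambda/mu
= 1/8
= 0.1250

0.1250


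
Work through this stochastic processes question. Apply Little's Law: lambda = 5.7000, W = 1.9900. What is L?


Little's Law: L = lambda * W
= 5.7000 * 1.9900
= 11.3430

11.3430


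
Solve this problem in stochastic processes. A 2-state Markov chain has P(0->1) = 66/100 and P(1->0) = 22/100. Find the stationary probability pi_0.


Stationary distribution: pi_0 = p10/(p01+p10), pi_1 = p01/(p01+p10)
p01 = 0.6600, p10 = 0.2200
pi_0 = 0.2500

0.2500


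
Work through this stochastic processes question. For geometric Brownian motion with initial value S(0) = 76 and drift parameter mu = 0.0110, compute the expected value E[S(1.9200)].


E[S(t)] = S(0) * exp(mu * t)
= 76 * exp(0.0110 * 1.9200)
= 76 * 1.0213
= 77.6222

77.6222


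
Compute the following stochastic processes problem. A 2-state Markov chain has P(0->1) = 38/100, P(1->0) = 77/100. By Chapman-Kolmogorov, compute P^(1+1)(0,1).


P^2 = P^1 * P^1
Computing via matrix multiplication of the transition matrix.
Entry (0,1) of P^2 = 0.3230

0.3230


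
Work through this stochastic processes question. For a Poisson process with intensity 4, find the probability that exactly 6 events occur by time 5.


P(N(t)=k) = (lambda*t)^k * exp(-lambda*t) / k!
lambda*t = 20
= 20^6 * exp(-20) / 6!
= 64000000 * 2.0612e-09 / 720
= 1.8321e-04

1.8321e-04


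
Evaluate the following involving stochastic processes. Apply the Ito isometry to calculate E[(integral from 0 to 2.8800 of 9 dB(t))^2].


By Ito isometry: E[(int f dB)^2] = int f^2 dt
= 9^2 * 2.8800
= 81 * 2.8800 = 233.2800

233.2800


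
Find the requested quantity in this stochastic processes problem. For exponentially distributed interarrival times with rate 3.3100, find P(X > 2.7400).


P(X > t) = exp(-lambda * t)
= exp(-3.3100 * 2.7400)
= exp(-9.0694) = 1.1514e-04

1.1514e-04


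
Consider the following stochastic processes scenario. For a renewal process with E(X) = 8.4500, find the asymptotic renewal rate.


Long-run renewal rate = 1/E(X)
= 1/8.4500
= 0.1183

0.1183


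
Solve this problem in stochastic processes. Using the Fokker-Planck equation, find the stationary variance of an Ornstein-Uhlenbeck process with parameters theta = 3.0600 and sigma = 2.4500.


Stationary variance = sigma^2 / (2*theta)
= 2.4500^2 / (2*3.0600)
= 6.0025 / 6.1200
= 0.9808

0.9808


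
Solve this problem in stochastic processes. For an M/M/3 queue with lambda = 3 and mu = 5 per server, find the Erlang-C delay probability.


a = lambda/mu = 0.6000
rho = a/c = 0.2000
Erlang-C formula applied:
C(c,a) = 0.0247

0.0247


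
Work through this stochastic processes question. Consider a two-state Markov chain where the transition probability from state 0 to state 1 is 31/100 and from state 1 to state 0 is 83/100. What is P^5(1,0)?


Computing P^5 by matrix multiplication.
P = [[0.6900, 0.3100], [0.8300, 0.1700]]
After raising P to the power 5:
P^5(1,0) = 0.7281

0.7281


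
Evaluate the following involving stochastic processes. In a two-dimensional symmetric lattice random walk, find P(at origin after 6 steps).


P = C(6,3)^2 / 4^6
= 20^2 / 4096
= 400 / 4096
= 0.0977

0.0977


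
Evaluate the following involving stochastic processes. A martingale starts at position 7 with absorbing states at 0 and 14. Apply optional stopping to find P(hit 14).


By optional stopping theorem: E(M at tau) = M(0) = 7
P(hit 14)*14 + P(hit 0)*0 = 7
P(hit 14) = (7 - 0)/(14 - 0) = 1/2 = 0.5000

0.5000


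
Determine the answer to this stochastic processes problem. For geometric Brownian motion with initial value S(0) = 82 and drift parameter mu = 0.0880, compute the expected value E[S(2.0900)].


E[S(t)] = S(0) * exp(mu * t)
= 82 * exp(0.0880 * 2.0900)
= 82 * 1.2019
= 98.5574

98.5574


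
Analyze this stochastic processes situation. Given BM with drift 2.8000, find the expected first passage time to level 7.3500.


Expected first passage time = a/mu
= 7.3500/2.8000
= 2.6250

2.6250


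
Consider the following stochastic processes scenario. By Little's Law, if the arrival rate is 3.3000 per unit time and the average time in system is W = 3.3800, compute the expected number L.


Little's Law: L = lambda * W
= 3.3000 * 3.3800
= 11.1540

11.1540


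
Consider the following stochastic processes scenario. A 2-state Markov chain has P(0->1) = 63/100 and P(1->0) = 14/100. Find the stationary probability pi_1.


Stationary distribution: pi_0 = p10/(p01+p10), pi_1 = p01/(p01+p10)
p01 = 0.6300, p10 = 0.1400
pi_1 = 0.8182

0.8182


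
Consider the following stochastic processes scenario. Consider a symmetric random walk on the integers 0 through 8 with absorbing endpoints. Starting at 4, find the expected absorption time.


For symmetric RW on 0,...,N with absorbing barriers, E(i) = i*(N-i)
E(4) = 4 * 4 = 16

16


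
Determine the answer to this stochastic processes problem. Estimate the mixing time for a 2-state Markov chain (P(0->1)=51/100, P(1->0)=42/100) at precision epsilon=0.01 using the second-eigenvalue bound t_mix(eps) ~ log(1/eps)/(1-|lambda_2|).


lambda_2 = |1 - p01 - p10| = |1 - 0.5100 - 0.4200| = 0.0700
t_mix ~ log(1/eps)/(1 - |lambda_2|)
= log(100)/(1 - 0.0700) = 4.6052/0.9300
= 4.9518

4.9518


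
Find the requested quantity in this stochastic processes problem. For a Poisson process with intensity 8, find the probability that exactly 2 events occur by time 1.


P(N(t)=k) = (lambda*t)^k * exp(-lambda*t) / k!
lambda*t = 8
= 8^2 * exp(-8) / 2!
= 64 * 3.3546e-04 / 2
= 0.0107

0.0107


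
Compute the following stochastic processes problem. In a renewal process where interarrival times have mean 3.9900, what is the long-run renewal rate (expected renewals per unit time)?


Long-run renewal rate = 1/E(X)
= 1/3.9900
= 0.2506

0.2506


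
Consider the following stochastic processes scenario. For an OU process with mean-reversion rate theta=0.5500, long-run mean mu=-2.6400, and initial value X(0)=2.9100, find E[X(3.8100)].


E[X(t)] = mu + (X(0) - mu)*exp(-theta*t)
= -2.6400 + (2.9100 - -2.6400)*exp(-0.5500*3.8100)
= -2.6400 + 5.5500 * 0.1230
= -1.9573

-1.9573


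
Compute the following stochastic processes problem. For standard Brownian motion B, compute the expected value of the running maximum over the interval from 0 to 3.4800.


E(max B(s)) = sqrt(2t/pi)
= sqrt(2*3.4800/pi)
= sqrt(2.2154)
= 1.4884

1.4884


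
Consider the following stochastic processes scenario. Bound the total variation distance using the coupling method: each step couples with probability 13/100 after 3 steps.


TV distance bound <= (1-delta)^n
= (1 - 0.1300)^3
= 0.8700^3
= 0.6585

0.6585


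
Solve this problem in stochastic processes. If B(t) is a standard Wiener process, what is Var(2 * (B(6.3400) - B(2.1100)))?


Var(alpha*(B(t)-B(s))) = alpha^2 * (t-s)
= 2^2 * (6.3400 - 2.1100)
= 4 * 4.2300
= 16.9200

16.9200


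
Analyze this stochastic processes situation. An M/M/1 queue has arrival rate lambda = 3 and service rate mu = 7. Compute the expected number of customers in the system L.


rho = 3/7 = 0.4286
L = rho/(1-rho)
= 0.4286/0.5714
= 0.7500

0.7500


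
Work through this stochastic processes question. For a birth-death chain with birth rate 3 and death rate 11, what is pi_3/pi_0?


For birth-death process, pi_n/pi_0 = (lambda/mu)^n
= (3/11)^3
= 0.0203

0.0203


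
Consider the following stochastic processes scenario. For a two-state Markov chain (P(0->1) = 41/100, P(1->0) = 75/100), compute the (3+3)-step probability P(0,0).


P^6 = P^3 * P^3
Computing via matrix multiplication of the transition matrix.
Entry (0,0) of P^6 = 0.6466

0.6466


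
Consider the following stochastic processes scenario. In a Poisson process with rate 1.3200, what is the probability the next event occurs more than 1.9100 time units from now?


P(X > t) = exp(-lambda * t)
= exp(-1.3200 * 1.9100)
= exp(-2.5212) = 0.0804

0.0804


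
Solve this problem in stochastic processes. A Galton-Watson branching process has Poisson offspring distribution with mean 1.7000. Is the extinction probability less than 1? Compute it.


Since mu = 1.7000 > 1, extinction prob q < 1.
Solve s = exp(mu*(s-1)) iteratively.
q = 0.3088

0.3088


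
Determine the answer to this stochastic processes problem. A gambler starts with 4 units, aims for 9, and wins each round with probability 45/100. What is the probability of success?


Gambler's ruin formula:
r = q/p = 0.5500/0.4500 = 1.2222
P(win) = (1 - r^i)/(1 - r^N)
= (1 - 1.2222^4)/(1 - 1.2222^9)
= 0.2421

0.2421


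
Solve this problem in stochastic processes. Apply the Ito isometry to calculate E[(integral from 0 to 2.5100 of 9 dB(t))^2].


By Ito isometry: E[(int f dB)^2] = int f^2 dt
= 9^2 * 2.5100
= 81 * 2.5100 = 203.3100

203.3100


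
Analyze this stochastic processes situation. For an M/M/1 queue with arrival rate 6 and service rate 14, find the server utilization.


rho = lambda/mu
= 6/14
= 0.4286

0.4286


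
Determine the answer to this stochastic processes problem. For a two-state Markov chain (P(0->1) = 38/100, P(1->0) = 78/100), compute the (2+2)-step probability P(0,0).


P^4 = P^2 * P^2
Computing via matrix multiplication of the transition matrix.
Entry (0,0) of P^4 = 0.6726

0.6726


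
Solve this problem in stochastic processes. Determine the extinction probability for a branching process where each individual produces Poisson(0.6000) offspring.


Since mu = 0.6000 <= 1, extinction probability = 1.

1.0000


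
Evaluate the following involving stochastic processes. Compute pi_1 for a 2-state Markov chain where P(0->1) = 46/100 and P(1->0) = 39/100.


Stationary distribution: pi_0 = p10/(p01+p10), pi_1 = p01/(p01+p10)
p01 = 0.4600, p10 = 0.3900
pi_1 = 0.5412

0.5412


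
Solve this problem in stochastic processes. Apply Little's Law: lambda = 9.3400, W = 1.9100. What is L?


Little's Law: L = lambda * W
= 9.3400 * 1.9100
= 17.8394

17.8394


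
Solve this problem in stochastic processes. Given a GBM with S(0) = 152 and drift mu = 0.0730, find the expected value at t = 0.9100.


E[S(t)] = S(0) * exp(mu * t)
= 152 * exp(0.0730 * 0.9100)
= 152 * 1.0687
= 162.4403

162.4403


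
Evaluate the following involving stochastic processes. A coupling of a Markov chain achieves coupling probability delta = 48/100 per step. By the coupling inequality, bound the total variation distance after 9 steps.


TV distance bound <= (1-delta)^n
= (1 - 0.4800)^9
= 0.5200^9
= 0.0028

0.0028


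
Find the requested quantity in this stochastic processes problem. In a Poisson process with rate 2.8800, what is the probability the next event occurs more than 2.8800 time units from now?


P(X > t) = exp(-lambda * t)
= exp(-2.8800 * 2.8800)
= exp(-8.2944) = 2.4991e-04

2.4991e-04


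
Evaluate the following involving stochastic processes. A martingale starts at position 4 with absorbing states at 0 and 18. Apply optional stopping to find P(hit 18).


By optional stopping theorem: E(M at tau) = M(0) = 4
P(hit 18)*18 + P(hit 0)*0 = 4
P(hit 18) = (4 - 0)/(18 - 0) = 2/9 = 0.2222

0.2222


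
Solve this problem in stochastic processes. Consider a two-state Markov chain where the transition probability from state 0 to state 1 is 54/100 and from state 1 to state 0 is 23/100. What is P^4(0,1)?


Computing P^4 by matrix multiplication.
P = [[0.4600, 0.5400], [0.2300, 0.7700]]
After raising P to the power 4:
P^4(0,1) = 0.6993

0.6993


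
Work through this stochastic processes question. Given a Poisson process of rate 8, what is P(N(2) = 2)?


P(N(t)=k) = (lambda*t)^k * exp(-lambda*t) / k!
lambda*t = 16
= 16^2 * exp(-16) / 2!
= 256 * 1.1254e-07 / 2
= 1.4405e-05

1.4405e-05


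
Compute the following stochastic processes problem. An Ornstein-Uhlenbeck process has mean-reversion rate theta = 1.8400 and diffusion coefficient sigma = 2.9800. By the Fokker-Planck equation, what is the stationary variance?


Stationary variance = sigma^2 / (2*theta)
= 2.9800^2 / (2*1.8400)
= 8.8804 / 3.6800
= 2.4132

2.4132


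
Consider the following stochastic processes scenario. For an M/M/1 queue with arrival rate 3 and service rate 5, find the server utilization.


rho = lambda/mu
= 3/5
= 0.6000

0.6000


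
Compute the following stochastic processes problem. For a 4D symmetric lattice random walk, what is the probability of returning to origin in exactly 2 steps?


P(return in 2 steps) = P(reverse first step) = 1/(2d)
= 1/8
= 0.1250

0.1250


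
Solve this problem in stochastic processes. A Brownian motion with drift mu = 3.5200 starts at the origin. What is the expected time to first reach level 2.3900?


Expected first passage time = a/mu
= 2.3900/3.5200
= 0.6790

0.6790


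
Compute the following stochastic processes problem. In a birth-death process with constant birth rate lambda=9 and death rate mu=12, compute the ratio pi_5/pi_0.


For birth-death process, pi_n/pi_0 = (lambda/mu)^n
= (9/12)^5
= 0.2373

0.2373


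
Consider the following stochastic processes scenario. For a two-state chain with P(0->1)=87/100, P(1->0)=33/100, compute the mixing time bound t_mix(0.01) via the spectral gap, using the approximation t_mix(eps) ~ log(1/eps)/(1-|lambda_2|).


lambda_2 = |1 - p01 - p10| = |1 - 0.8700 - 0.3300| = 0.2000
t_mix ~ log(1/eps)/(1 - |lambda_2|)
= log(100)/(1 - 0.2000) = 4.6052/0.8000
= 5.7565

5.7565


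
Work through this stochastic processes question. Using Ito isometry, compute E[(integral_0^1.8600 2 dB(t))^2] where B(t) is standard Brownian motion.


By Ito isometry: E[(int f dB)^2] = int f^2 dt
= 2^2 * 1.8600
= 4 * 1.8600 = 7.4400

7.4400


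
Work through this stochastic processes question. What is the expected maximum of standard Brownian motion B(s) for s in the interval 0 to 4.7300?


E(max B(s)) = sqrt(2t/pi)
= sqrt(2*4.7300/pi)
= sqrt(3.0112)
= 1.7353

1.7353


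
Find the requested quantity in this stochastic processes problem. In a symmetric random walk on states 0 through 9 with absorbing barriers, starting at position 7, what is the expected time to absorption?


For symmetric RW on 0,...,N with absorbing barriers, E(i) = i*(N-i)
E(7) = 7 * 2 = 14

14


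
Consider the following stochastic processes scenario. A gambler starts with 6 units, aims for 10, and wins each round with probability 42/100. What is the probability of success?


Gambler's ruin formula:
r = q/p = 0.5800/0.4200 = 1.3810
P(win) = (1 - r^i)/(1 - r^N)
= (1 - 1.3810^6)/(1 - 1.3810^10)
= 0.2450

0.2450


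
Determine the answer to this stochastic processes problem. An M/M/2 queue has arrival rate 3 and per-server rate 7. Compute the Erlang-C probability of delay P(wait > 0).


a = lambda/mu = 0.4286
rho = a/c = 0.2143
Erlang-C formula applied:
C(c,a) = 0.0756

0.0756


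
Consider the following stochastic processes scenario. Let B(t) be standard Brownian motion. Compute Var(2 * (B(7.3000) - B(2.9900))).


Var(alpha*(B(t)-B(s))) = alpha^2 * (t-s)
= 2^2 * (7.3000 - 2.9900)
= 4 * 4.3100
= 17.2400

17.2400


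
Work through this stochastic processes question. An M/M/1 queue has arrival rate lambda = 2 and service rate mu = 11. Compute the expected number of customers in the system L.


rho = 2/11 = 0.1818
L = rho/(1-rho)
= 0.1818/0.8182
= 0.2222

0.2222


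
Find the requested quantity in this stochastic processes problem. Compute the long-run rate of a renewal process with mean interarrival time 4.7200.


Long-run renewal rate = 1/E(X)
= 1/4.7200
= 0.2119

0.2119


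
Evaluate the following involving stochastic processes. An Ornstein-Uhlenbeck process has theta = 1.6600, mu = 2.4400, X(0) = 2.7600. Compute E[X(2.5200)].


E[X(t)] = mu + (X(0) - mu)*exp(-theta*t)
= 2.4400 + (2.7600 - 2.4400)*exp(-1.6600*2.5200)
= 2.4400 + 0.3200 * 0.0152
= 2.4449

2.4449


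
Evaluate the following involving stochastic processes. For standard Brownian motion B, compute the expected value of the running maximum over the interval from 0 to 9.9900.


E(max B(s)) = sqrt(2t/pi)
= sqrt(2*9.9900/pi)
= sqrt(6.3598)
= 2.5219

2.5219


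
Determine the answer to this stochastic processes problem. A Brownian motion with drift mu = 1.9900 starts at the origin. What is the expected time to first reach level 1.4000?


Expected first passage time = a/mu
= 1.4000/1.9900
= 0.7035

0.7035


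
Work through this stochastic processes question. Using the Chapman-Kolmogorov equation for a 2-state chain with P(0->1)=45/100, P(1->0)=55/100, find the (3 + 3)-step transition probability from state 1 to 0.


P^6 = P^3 * P^3
Computing via matrix multiplication of the transition matrix.
Entry (1,0) of P^6 = 0.5500

0.5500


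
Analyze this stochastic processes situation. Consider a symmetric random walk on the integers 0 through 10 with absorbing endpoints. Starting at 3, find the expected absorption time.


For symmetric RW on 0,...,N with absorbing barriers, E(i) = i*(N-i)
E(3) = 3 * 7 = 21

21


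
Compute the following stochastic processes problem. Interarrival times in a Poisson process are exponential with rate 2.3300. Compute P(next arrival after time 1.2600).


P(X > t) = exp(-lambda * t)
= exp(-2.3300 * 1.2600)
= exp(-2.9358) = 0.0531

0.0531


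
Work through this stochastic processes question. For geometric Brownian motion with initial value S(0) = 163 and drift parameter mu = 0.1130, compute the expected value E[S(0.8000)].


E[S(t)] = S(0) * exp(mu * t)
= 163 * exp(0.1130 * 0.8000)
= 163 * 1.0946
= 178.4218

178.4218


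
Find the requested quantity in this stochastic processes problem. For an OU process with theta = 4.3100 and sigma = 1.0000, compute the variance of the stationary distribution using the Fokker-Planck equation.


Stationary variance = sigma^2 / (2*theta)
= 1.0000^2 / (2*4.3100)
= 1.0000 / 8.6200
= 0.1160

0.1160


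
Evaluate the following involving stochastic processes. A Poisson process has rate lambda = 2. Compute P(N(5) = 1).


P(N(t)=k) = (lambda*t)^k * exp(-lambda*t) / k!
lambda*t = 10
= 10^1 * exp(-10) / 1!
= 10 * 4.5400e-05 / 1
= 4.5400e-04

4.5400e-04


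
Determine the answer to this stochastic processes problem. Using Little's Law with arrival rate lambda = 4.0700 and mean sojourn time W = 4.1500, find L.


Little's Law: L = lambda * W
= 4.0700 * 4.1500
= 16.8905

16.8905


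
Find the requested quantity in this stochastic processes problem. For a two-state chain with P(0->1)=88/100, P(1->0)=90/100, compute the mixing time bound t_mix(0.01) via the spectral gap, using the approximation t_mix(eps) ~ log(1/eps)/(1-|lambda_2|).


lambda_2 = |1 - p01 - p10| = |1 - 0.8800 - 0.9000| = 0.7800
t_mix ~ log(1/eps)/(1 - |lambda_2|)
= log(100)/(1 - 0.7800) = 4.6052/0.2200
= 20.9326

20.9326


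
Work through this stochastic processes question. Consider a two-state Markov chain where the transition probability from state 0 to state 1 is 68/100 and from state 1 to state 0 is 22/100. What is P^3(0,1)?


Computing P^3 by matrix multiplication.
P = [[0.3200, 0.6800], [0.2200, 0.7800]]
After raising P to the power 3:
P^3(0,1) = 0.7548

0.7548


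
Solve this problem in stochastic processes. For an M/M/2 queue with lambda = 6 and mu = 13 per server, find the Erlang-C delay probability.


a = lambda/mu = 0.4615
rho = a/c = 0.2308
Erlang-C formula applied:
C(c,a) = 0.0865

0.0865


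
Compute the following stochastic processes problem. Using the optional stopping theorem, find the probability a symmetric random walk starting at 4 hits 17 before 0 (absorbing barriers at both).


By optional stopping theorem: E(M at tau) = M(0) = 4
P(hit 17)*17 + P(hit 0)*0 = 4
P(hit 17) = (4 - 0)/(17 - 0) = 4/17 = 0.2353

0.2353


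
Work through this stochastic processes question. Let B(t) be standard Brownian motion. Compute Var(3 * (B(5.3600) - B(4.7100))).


Var(alpha*(B(t)-B(s))) = alpha^2 * (t-s)
= 3^2 * (5.3600 - 4.7100)
= 9 * 0.6500
= 5.8500

5.8500


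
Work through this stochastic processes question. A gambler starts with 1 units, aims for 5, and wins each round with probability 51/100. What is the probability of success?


Gambler's ruin formula:
r = q/p = 0.4900/0.5100 = 0.9608
P(win) = (1 - r^i)/(1 - r^N)
= (1 - 0.9608^1)/(1 - 0.9608^5)
= 0.2163

0.2163


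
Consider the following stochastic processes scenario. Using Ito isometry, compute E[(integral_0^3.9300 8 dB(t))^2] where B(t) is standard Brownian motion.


By Ito isometry: E[(int f dB)^2] = int f^2 dt
= 8^2 * 3.9300
= 64 * 3.9300 = 251.5200

251.5200


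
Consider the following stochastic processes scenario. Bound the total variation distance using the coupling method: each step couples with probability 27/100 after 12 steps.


TV distance bound <= (1-delta)^n
= (1 - 0.2700)^12
= 0.7300^12
= 0.0229

0.0229


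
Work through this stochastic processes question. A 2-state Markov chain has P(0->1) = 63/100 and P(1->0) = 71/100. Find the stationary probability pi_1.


Stationary distribution: pi_0 = p10/(p01+p10), pi_1 = p01/(p01+p10)
p01 = 0.6300, p10 = 0.7100
pi_1 = 0.4701

0.4701


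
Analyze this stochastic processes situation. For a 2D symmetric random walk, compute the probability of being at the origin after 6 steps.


P = C(6,3)^2 / 4^6
= 20^2 / 4096
= 400 / 4096
= 0.0977

0.0977


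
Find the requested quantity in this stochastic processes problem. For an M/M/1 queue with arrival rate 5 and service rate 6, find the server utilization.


rho = lambda/mu
= 5/6
= 0.8333

0.8333
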